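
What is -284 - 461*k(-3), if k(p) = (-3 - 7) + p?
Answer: 5709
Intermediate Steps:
k(p) = -10 + p
-284 - 461*k(-3) = -284 - 461*(-10 - 3) = -284 - 461*(-13) = -284 + 5993 = 5709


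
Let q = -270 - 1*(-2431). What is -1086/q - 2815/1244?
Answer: -7434199/2688284 ≈ -2.7654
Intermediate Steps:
q = 2161 (q = -270 + 2431 = 2161)
-1086/q - 2815/1244 = -1086/2161 - 2815/1244 = -7434199/2688284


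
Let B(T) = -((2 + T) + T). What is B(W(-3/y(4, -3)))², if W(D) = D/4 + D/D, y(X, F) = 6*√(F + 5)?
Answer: 513/32 - √2 ≈ 14.617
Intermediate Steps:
y(X, F) = 6*√(5 + F)
W(D) = 1 + D/4 (W(D) = D*(¼) + 1 = D/4 + 1 = 1 + D/4)
B(T) = -2 - 2*T (B(T) = -(2 + 2*T) = -2 - 2*T)
B(W(-3/y(4, -3)))² = (-2 - 2*(1 + (-3*1/(6*√(5 - 3)))/4))² = (-2 - 2*(1 + (-3*√2/12)/4))² = (-2 - 2*(1 + (-√2/4)/4))² = (-2 - 2*(1 - √2/16))² = (-2 + (-2 + √2/8))² = (-4 + √2/8)²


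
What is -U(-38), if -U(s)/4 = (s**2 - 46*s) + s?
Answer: 12616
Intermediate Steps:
U(s) = -4*s**2 + 180*s (U(s) = -4*((s**2 - 46*s) + s) = -4*(s**2 - 45*s) = -4*s**2 + 180*s)
-U(-38) = -4*(-38)*(45 - 1*(-38)) = -4*(-38)*(45 + 38) = -4*(-38)*83 = -1*(-12616) = 12616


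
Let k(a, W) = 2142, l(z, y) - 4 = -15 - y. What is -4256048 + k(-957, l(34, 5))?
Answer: -4253906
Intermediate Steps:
l(z, y) = -11 - y (l(z, y) = 4 + (-15 - y) = -11 - y)
-4256048 + k(-957, l(34, 5)) = -4256048 + 2142 = -4253906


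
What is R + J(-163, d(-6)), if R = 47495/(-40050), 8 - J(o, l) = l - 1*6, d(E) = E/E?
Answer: 94631/8010 ≈ 11.814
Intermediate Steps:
d(E) = 1
J(o, l) = 14 - l (J(o, l) = 8 - (l - 1*6) = 8 - (l - 6) = 8 - (-6 + l) = 8 + (6 - l) = 14 - l)
R = -9499/8010 (R = 47495*(-1/40050) = -9499/8010 ≈ -1.1859)
R + J(-163, d(-6)) = -9499/8010 + (14 - 1*1) = -9499/8010 + (14 - 1) = -9499/8010 + 13 = 94631/8010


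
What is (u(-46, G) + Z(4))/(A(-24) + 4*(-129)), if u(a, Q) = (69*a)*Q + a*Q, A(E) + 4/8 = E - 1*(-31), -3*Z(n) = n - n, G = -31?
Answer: -199640/1019 ≈ -195.92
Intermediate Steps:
Z(n) = 0 (Z(n) = -(n - n)/3 = -1/3*0 = 0)
A(E) = 61/2 + E (A(E) = -1/2 + (E - 1*(-31)) = -1/2 + (E + 31) = -1/2 + (31 + E) = 61/2 + E)
u(a, Q) = 70*Q*a (u(a, Q) = 69*Q*a + Q*a = 70*Q*a)
(u(-46, G) + Z(4))/(A(-24) + 4*(-129)) = (70*(-31)*(-46) + 0)/((61/2 - 24) + 4*(-129)) = (99820 + 0)/(13/2 - 516) = 99820/(-1019/2) = 99820*(-2/1019) = -199640/1019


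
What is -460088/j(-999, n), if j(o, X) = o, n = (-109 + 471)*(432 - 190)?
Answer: 460088/999 ≈ 460.55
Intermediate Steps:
n = 87604 (n = 362*242 = 87604)
-460088/j(-999, n) = -460088/(-999) = -460088*(-1/999) = 460088/999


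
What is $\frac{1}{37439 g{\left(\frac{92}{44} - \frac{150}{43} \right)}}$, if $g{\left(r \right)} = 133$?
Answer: $\frac{1}{4979387} \approx 2.0083 \cdot 10^{-7}$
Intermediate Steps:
$\frac{1}{37439 g{\left(\frac{92}{44} - \frac{150}{43} \right)}} = \frac{1}{37439 \cdot 133} = \frac{1}{37439} \cdot \frac{1}{133} = \frac{1}{4979387}$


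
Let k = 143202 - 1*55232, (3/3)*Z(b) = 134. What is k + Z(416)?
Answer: 88104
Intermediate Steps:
Z(b) = 134
k = 87970 (k = 143202 - 55232 = 87970)
k + Z(416) = 87970 + 134 = 88104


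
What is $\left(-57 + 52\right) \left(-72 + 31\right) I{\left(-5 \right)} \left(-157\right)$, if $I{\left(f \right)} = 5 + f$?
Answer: $0$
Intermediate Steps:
$\left(-57 + 52\right) \left(-72 + 31\right) I{\left(-5 \right)} \left(-157\right) = \left(-57 + 52\right) \left(-72 + 31\right) \left(5 - 5\right) \left(-157\right) = \left(-5\right) \left(-41\right) 0 \left(-157\right) = 205 \cdot 0 \left(-157\right) = 0 \left(-157\right) = 0$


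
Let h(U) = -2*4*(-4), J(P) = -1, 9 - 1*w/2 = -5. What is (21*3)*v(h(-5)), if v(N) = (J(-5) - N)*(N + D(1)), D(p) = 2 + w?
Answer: -128898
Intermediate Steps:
w = 28 (w = 18 - 2*(-5) = 18 + 10 = 28)
h(U) = 32 (h(U) = -8*(-4) = 32)
D(p) = 30 (D(p) = 2 + 28 = 30)
v(N) = (-1 - N)*(30 + N) (v(N) = (-1 - N)*(N + 30) = (-1 - N)*(30 + N))
(21*3)*v(h(-5)) = (21*3)*(-30 - 1*32² - 31*32) = 63*(-30 - 1*1024 - 992) = 63*(-30 - 1024 - 992) = 63*(-2046) = -128898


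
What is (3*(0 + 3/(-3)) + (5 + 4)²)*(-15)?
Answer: -1170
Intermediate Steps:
(3*(0 + 3/(-3)) + (5 + 4)²)*(-15) = (3*(0 + 3*(-⅓)) + 9²)*(-15) = (3*(0 - 1) + 81)*(-15) = (3*(-1) + 81)*(-15) = (-3 + 81)*(-15) = 78*(-15) = -1170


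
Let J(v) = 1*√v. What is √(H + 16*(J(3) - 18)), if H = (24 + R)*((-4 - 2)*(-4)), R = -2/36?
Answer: 2*√(645 + 36*√3)/3 ≈ 17.731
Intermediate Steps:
J(v) = √v
R = -1/18 (R = -2*1/36 = -1/18 ≈ -0.055556)
H = 1724/3 (H = (24 - 1/18)*((-4 - 2)*(-4)) = 431*(-6*(-4))/18 = (431/18)*24 = 1724/3 ≈ 574.67)
√(H + 16*(J(3) - 18)) = √(1724/3 + 16*(√3 - 18)) = √(1724/3 + 16*(-18 + √3)) = √(1724/3 + (-288 + 16*√3)) = √(860/3 + 16*√3)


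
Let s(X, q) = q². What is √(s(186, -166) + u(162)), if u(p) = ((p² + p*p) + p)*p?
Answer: 2*√2139214 ≈ 2925.2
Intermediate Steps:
u(p) = p*(p + 2*p²) (u(p) = ((p² + p²) + p)*p = (2*p² + p)*p = (p + 2*p²)*p = p*(p + 2*p²))
√(s(186, -166) + u(162)) = √((-166)² + 162²*(1 + 2*162)) = √(27556 + 26244*(1 + 324)) = √(27556 + 26244*325) = √(27556 + 8529300) = √8556856 = 2*√2139214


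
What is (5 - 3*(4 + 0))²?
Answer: 49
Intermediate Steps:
(5 - 3*(4 + 0))² = (5 - 3*4)² = (5 - 12)² = (-7)² = 49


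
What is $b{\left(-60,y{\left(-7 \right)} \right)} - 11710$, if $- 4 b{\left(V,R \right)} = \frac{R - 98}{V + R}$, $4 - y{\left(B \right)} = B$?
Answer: $- \frac{2295247}{196} \approx -11710.0$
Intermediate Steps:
$y{\left(B \right)} = 4 - B$
$b{\left(V,R \right)} = - \frac{-98 + R}{4 \left(R + V\right)}$ ($b{\left(V,R \right)} = - \frac{\left(R - 98\right) \frac{1}{V + R}}{4} = - \frac{\left(-98 + R\right) \frac{1}{R + V}}{4} = - \frac{\frac{1}{R + V} \left(-98 + R\right)}{4} = - \frac{-98 + R}{4 \left(R + V\right)}$)
$b{\left(-60,y{\left(-7 \right)} \right)} - 11710 = \frac{98 - \left(4 - -7\right)}{4 \left(\left(4 - -7\right) - 60\right)} - 11710 = \frac{98 - \left(4 + 7\right)}{4 \left(\left(4 + 7\right) - 60\right)} - 11710 = \frac{98 - 11}{4 \left(11 - 60\right)} - 11710 = \frac{98 - 11}{4 \left(-49\right)} - 11710 = \frac{1}{4} \left(- \frac{1}{49}\right) 87 - 11710 = - \frac{87}{196} - 11710 = - \frac{2295247}{196}$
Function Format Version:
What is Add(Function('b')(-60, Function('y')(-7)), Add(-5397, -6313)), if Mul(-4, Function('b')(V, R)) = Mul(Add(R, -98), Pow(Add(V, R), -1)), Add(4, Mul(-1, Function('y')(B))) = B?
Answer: Rational(-2295247, 196) ≈ -11710.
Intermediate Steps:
Function('y')(B) = Add(4, Mul(-1, B))
Function('b')(V, R) = Mul(Rational(-1, 4), Pow(Add(R, V), -1), Add(-98, R)) (Function('b')(V, R) = Mul(Rational(-1, 4), Mul(Add(R, -98), Pow(Add(V, R), -1))) = Mul(Rational(-1, 4), Mul(Add(-98, R), Pow(Add(R, V), -1))) = Mul(Rational(-1, 4), Mul(Pow(Add(R, V), -1), Add(-98, R))) = Mul(Rational(-1, 4), Pow(Add(R, V), -1), Add(-98, R)))
Add(Function('b')(-60, Function('y')(-7)), Add(-5397, -6313)) = Add(Mul(Rational(1, 4), Pow(Add(Add(4, Mul(-1, -7)), -60), -1), Add(98, Mul(-1, Add(4, Mul(-1, -7))))), Add(-5397, -6313)) = Add(Mul(Rational(1, 4), Pow(Add(Add(4, 7), -60), -1), Add(98, Mul(-1, Add(4, 7)))), -11710) = Add(Mul(Rational(1, 4), Pow(Add(11, -60), -1), Add(98, Mul(-1, 11))), -11710) = Add(Mul(Rational(1, 4), Pow(-49, -1), Add(98, -11)), -11710) = Add(Mul(Rational(1, 4), Rational(-1, 49), 87), -11710) = Add(Rational(-87, 196), -11710) = Rational(-2295247, 196)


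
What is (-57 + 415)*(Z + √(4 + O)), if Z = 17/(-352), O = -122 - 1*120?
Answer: -3043/176 + 358*I*√238 ≈ -17.29 + 5523.0*I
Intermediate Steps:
O = -242 (O = -122 - 120 = -242)
Z = -17/352 (Z = 17*(-1/352) = -17/352 ≈ -0.048295)
(-57 + 415)*(Z + √(4 + O)) = (-57 + 415)*(-17/352 + √(4 - 242)) = 358*(-17/352 + √(-238)) = 358*(-17/352 + I*√238) = -3043/176 + 358*I*√238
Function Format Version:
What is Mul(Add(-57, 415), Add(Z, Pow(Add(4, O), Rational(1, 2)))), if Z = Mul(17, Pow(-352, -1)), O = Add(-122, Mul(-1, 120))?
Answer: Add(Rational(-3043, 176), Mul(358, I, Pow(238, Rational(1, 2)))) ≈ Add(-17.290, Mul(5523.0, I))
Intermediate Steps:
O = -242 (O = Add(-122, -120) = -242)
Z = Rational(-17, 352) (Z = Mul(17, Rational(-1, 352)) = Rational(-17, 352) ≈ -0.048295)
Mul(Add(-57, 415), Add(Z, Pow(Add(4, O), Rational(1, 2)))) = Mul(Add(-57, 415), Add(Rational(-17, 352), Pow(Add(4, -242), Rational(1, 2)))) = Mul(358, Add(Rational(-17, 352), Pow(-238, Rational(1, 2)))) = Mul(358, Add(Rational(-17, 352), Mul(I, Pow(238, Rational(1, 2))))) = Add(Rational(-3043, 176), Mul(358, I, Pow(238, Rational(1, 2))))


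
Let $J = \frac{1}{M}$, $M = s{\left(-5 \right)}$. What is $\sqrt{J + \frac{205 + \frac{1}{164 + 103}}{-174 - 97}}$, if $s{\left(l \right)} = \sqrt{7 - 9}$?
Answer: $\frac{\sqrt{-15842131008 - 10471070898 i \sqrt{2}}}{144714} \approx 0.37351 - 0.94656 i$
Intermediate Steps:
$s{\left(l \right)} = i \sqrt{2}$ ($s{\left(l \right)} = \sqrt{-2} = i \sqrt{2}$)
$M = i \sqrt{2} \approx 1.4142 i$
$J = - \frac{i \sqrt{2}}{2}$ ($J = \frac{1}{i \sqrt{2}} = - \frac{i \sqrt{2}}{2} \approx - 0.70711 i$)
$\sqrt{J + \frac{205 + \frac{1}{164 + 103}}{-174 - 97}} = \sqrt{- \frac{i \sqrt{2}}{2} + \frac{205 + \frac{1}{164 + 103}}{-174 - 97}} = \sqrt{- \frac{i \sqrt{2}}{2} + \frac{205 + \frac{1}{267}}{-271}} = \sqrt{- \frac{i \sqrt{2}}{2} + \left(205 + \frac{1}{267}\right) \left(- \frac{1}{271}\right)} = \sqrt{- \frac{i \sqrt{2}}{2} + \frac{54736}{267} \left(- \frac{1}{271}\right)} = \sqrt{- \frac{i \sqrt{2}}{2} - \frac{54736}{72357}} = \sqrt{- \frac{54736}{72357} - \frac{i \sqrt{2}}{2}}$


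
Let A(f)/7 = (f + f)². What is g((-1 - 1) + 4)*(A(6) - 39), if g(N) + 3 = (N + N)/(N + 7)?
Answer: -7429/3 ≈ -2476.3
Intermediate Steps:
g(N) = -3 + 2*N/(7 + N) (g(N) = -3 + (N + N)/(N + 7) = -3 + (2*N)/(7 + N) = -3 + 2*N/(7 + N))
A(f) = 28*f² (A(f) = 7*(f + f)² = 7*(2*f)² = 7*(4*f²) = 28*f²)
g((-1 - 1) + 4)*(A(6) - 39) = ((-21 - ((-1 - 1) + 4))/(7 + ((-1 - 1) + 4)))*(28*6² - 39) = ((-21 - (-2 + 4))/(7 + (-2 + 4)))*(28*36 - 39) = ((-21 - 1*2)/(7 + 2))*(1008 - 39) = ((-21 - 2)/9)*969 = ((⅑)*(-23))*969 = -23/9*969 = -7429/3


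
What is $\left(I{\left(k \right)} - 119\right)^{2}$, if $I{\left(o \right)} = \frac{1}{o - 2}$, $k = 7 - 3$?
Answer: $\frac{56169}{4} \approx 14042.0$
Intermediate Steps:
$k = 4$ ($k = 7 - 3 = 4$)
$I{\left(o \right)} = \frac{1}{-2 + o}$
$\left(I{\left(k \right)} - 119\right)^{2} = \left(\frac{1}{-2 + 4} - 119\right)^{2} = \left(\frac{1}{2} - 119\right)^{2} = \left(- \frac{237}{2}\right)^{2} = \frac{56169}{4}$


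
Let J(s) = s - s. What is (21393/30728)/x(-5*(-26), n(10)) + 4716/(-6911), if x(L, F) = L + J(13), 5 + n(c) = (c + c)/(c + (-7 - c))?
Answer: -18690875217/27606957040 ≈ -0.67704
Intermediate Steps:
J(s) = 0
n(c) = -5 - 2*c/7 (n(c) = -5 + (c + c)/(c + (-7 - c)) = -5 + (2*c)/(-7) = -5 + (2*c)*(-⅐) = -5 - 2*c/7)
x(L, F) = L (x(L, F) = L + 0 = L)
(21393/30728)/x(-5*(-26), n(10)) + 4716/(-6911) = (21393/30728)/((-5*(-26))) + 4716/(-6911) = (21393*(1/30728))/130 + 4716*(-1/6911) = (21393/30728)*(1/130) - 4716/6911 = 21393/3994640 - 4716/6911 = -18690875217/27606957040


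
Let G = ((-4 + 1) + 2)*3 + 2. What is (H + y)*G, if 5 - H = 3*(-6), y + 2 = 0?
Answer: -21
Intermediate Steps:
y = -2 (y = -2 + 0 = -2)
H = 23 (H = 5 - 3*(-6) = 5 - 1*(-18) = 5 + 18 = 23)
G = -1 (G = (-3 + 2)*3 + 2 = -1*3 + 2 = -3 + 2 = -1)
(H + y)*G = (23 - 2)*(-1) = 21*(-1) = -21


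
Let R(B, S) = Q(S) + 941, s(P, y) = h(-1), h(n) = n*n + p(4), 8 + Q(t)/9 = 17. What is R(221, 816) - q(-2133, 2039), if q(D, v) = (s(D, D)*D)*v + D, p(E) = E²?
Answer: 73939334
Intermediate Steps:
Q(t) = 81 (Q(t) = -72 + 9*17 = -72 + 153 = 81)
h(n) = 16 + n² (h(n) = n*n + 4² = n² + 16 = 16 + n²)
s(P, y) = 17 (s(P, y) = 16 + (-1)² = 16 + 1 = 17)
R(B, S) = 1022 (R(B, S) = 81 + 941 = 1022)
q(D, v) = D + 17*D*v (q(D, v) = (17*D)*v + D = 17*D*v + D = D + 17*D*v)
R(221, 816) - q(-2133, 2039) = 1022 - (-2133)*(1 + 17*2039) = 1022 - (-2133)*(1 + 34663) = 1022 - (-2133)*34664 = 1022 - 1*(-73938312) = 1022 + 73938312 = 73939334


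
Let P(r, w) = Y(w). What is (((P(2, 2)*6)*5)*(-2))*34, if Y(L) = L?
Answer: -4080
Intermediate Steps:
P(r, w) = w
(((P(2, 2)*6)*5)*(-2))*34 = (((2*6)*5)*(-2))*34 = ((12*5)*(-2))*34 = (60*(-2))*34 = -120*34 = -4080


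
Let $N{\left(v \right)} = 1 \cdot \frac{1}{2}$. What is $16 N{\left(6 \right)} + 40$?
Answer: $48$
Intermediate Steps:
$N{\left(v \right)} = \frac{1}{2}$ ($N{\left(v \right)} = 1 \cdot \frac{1}{2} = \frac{1}{2}$)
$16 N{\left(6 \right)} + 40 = 16 \cdot \frac{1}{2} + 40 = 8 + 40 = 48$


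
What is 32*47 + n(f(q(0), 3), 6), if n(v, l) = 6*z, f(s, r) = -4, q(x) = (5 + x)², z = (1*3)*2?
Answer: 1540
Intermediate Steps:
z = 6 (z = 3*2 = 6)
n(v, l) = 36 (n(v, l) = 6*6 = 36)
32*47 + n(f(q(0), 3), 6) = 32*47 + 36 = 1504 + 36 = 1540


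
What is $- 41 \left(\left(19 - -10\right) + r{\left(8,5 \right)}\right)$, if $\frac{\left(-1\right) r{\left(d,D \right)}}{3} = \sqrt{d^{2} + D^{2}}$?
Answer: $-1189 + 123 \sqrt{89} \approx -28.62$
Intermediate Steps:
$r{\left(d,D \right)} = - 3 \sqrt{D^{2} + d^{2}}$ ($r{\left(d,D \right)} = - 3 \sqrt{d^{2} + D^{2}} = - 3 \sqrt{D^{2} + d^{2}}$)
$- 41 \left(\left(19 - -10\right) + r{\left(8,5 \right)}\right) = - 41 \left(\left(19 - -10\right) - 3 \sqrt{5^{2} + 8^{2}}\right) = - 41 \left(\left(19 + 10\right) - 3 \sqrt{25 + 64}\right) = - 41 \left(29 - 3 \sqrt{89}\right) = -1189 + 123 \sqrt{89}$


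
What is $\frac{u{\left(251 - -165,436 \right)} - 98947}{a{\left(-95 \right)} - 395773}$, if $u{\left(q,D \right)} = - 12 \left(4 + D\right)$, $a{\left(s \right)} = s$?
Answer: $\frac{104227}{395868} \approx 0.26329$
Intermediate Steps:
$u{\left(q,D \right)} = -48 - 12 D$
$\frac{u{\left(251 - -165,436 \right)} - 98947}{a{\left(-95 \right)} - 395773} = \frac{\left(-48 - 5232\right) - 98947}{-95 - 395773} = \frac{\left(-48 - 5232\right) - 98947}{-395868} = \left(-5280 - 98947\right) \left(- \frac{1}{395868}\right) = \left(-104227\right) \left(- \frac{1}{395868}\right) = \frac{104227}{395868}$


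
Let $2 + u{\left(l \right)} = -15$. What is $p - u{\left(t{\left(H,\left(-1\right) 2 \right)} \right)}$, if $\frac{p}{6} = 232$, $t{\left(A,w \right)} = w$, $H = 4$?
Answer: $1409$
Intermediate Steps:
$p = 1392$ ($p = 6 \cdot 232 = 1392$)
$u{\left(l \right)} = -17$ ($u{\left(l \right)} = -2 - 15 = -17$)
$p - u{\left(t{\left(H,\left(-1\right) 2 \right)} \right)} = 1392 - -17 = 1392 + 17 = 1409$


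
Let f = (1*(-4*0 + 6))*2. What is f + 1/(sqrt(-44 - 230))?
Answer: 12 - I*sqrt(274)/274 ≈ 12.0 - 0.060412*I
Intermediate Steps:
f = 12 (f = (1*(0 + 6))*2 = (1*6)*2 = 6*2 = 12)
f + 1/(sqrt(-44 - 230)) = 12 + 1/(sqrt(-44 - 230)) = 12 + 1/(sqrt(-274)) = 12 + 1/(I*sqrt(274)) = 12 - I*sqrt(274)/274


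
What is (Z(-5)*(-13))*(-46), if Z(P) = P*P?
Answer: 14950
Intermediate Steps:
Z(P) = P**2
(Z(-5)*(-13))*(-46) = ((-5)**2*(-13))*(-46) = (25*(-13))*(-46) = -325*(-46) = 14950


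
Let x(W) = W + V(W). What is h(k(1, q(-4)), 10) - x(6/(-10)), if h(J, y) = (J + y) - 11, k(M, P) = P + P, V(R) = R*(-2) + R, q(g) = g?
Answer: -9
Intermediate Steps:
V(R) = -R (V(R) = -2*R + R = -R)
x(W) = 0 (x(W) = W - W = 0)
k(M, P) = 2*P
h(J, y) = -11 + J + y
h(k(1, q(-4)), 10) - x(6/(-10)) = (-11 + 2*(-4) + 10) - 1*0 = (-11 - 8 + 10) + 0 = -9 + 0 = -9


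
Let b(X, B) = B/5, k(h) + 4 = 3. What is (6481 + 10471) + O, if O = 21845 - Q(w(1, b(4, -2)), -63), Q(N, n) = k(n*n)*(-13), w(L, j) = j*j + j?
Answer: 38784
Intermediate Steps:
k(h) = -1 (k(h) = -4 + 3 = -1)
b(X, B) = B/5 (b(X, B) = B*(1/5) = B/5)
w(L, j) = j + j**2 (w(L, j) = j**2 + j = j + j**2)
Q(N, n) = 13 (Q(N, n) = -1*(-13) = 13)
O = 21832 (O = 21845 - 1*13 = 21845 - 13 = 21832)
(6481 + 10471) + O = (6481 + 10471) + 21832 = 16952 + 21832 = 38784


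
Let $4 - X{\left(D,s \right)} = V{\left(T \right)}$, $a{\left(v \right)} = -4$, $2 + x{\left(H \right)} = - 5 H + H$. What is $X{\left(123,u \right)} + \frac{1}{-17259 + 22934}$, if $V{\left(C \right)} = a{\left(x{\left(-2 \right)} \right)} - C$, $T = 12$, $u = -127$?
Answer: $\frac{113501}{5675} \approx 20.0$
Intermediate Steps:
$x{\left(H \right)} = -2 - 4 H$ ($x{\left(H \right)} = -2 + \left(- 5 H + H\right) = -2 - 4 H$)
$V{\left(C \right)} = -4 - C$
$X{\left(D,s \right)} = 20$ ($X{\left(D,s \right)} = 4 - \left(-4 - 12\right) = 4 - -16 = 4 + 16 = 20$)
$X{\left(123,u \right)} + \frac{1}{-17259 + 22934} = 20 + \frac{1}{-17259 + 22934} = 20 + \frac{1}{5675} = \frac{113501}{5675}$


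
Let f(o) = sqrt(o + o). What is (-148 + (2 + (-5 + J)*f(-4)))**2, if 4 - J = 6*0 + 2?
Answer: 21244 + 1752*I*sqrt(2) ≈ 21244.0 + 2477.7*I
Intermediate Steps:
f(o) = sqrt(2)*sqrt(o) (f(o) = sqrt(2*o) = sqrt(2)*sqrt(o))
J = 2 (J = 4 - (6*0 + 2) = 4 - (0 + 2) = 4 - 1*2 = 4 - 2 = 2)
(-148 + (2 + (-5 + J)*f(-4)))**2 = (-148 + (2 + (-5 + 2)*(sqrt(2)*sqrt(-4))))**2 = (-148 + (2 - 3*sqrt(2)*2*I))**2 = (-148 + (2 - 6*I*sqrt(2)))**2 = (-146 - 6*I*sqrt(2))**2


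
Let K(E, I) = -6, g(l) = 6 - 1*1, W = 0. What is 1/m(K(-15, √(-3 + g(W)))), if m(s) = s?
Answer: -⅙ ≈ -0.16667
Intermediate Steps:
g(l) = 5 (g(l) = 6 - 1 = 5)
1/m(K(-15, √(-3 + g(W)))) = 1/(-6) = -⅙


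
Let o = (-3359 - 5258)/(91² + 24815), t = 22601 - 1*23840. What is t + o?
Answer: -5859223/4728 ≈ -1239.3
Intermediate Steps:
t = -1239 (t = 22601 - 23840 = -1239)
o = -1231/4728 (o = -8617/(8281 + 24815) = -8617/33096 = -8617*1/33096 = -1231/4728 ≈ -0.26036)
t + o = -1239 - 1231/4728 = -5859223/4728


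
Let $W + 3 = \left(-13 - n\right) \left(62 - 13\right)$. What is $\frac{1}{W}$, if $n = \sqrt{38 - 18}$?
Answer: $- \frac{32}{18079} + \frac{49 \sqrt{5}}{180790} \approx -0.001164$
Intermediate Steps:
$n = 2 \sqrt{5}$ ($n = \sqrt{20} = 2 \sqrt{5} \approx 4.4721$)
$W = -640 - 98 \sqrt{5}$ ($W = -3 + \left(-13 - 2 \sqrt{5}\right) \left(62 - 13\right) = -3 + \left(-13 - 2 \sqrt{5}\right) 49 = -3 - \left(637 + 98 \sqrt{5}\right) = -640 - 98 \sqrt{5} \approx -859.13$)
$\frac{1}{W} = \frac{1}{-640 - 98 \sqrt{5}}$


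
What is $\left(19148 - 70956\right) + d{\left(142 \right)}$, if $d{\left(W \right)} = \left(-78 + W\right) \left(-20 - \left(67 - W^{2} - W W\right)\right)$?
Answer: $2523616$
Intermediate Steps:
$d{\left(W \right)} = \left(-87 + 2 W^{2}\right) \left(-78 + W\right)$ ($d{\left(W \right)} = \left(-78 + W\right) \left(-20 + \left(\left(W^{2} + W^{2}\right) - 67\right)\right) = \left(-78 + W\right) \left(-20 + \left(2 W^{2} - 67\right)\right) = \left(-78 + W\right) \left(-20 + \left(-67 + 2 W^{2}\right)\right) = \left(-78 + W\right) \left(-87 + 2 W^{2}\right) = \left(-87 + 2 W^{2}\right) \left(-78 + W\right)$)
$\left(19148 - 70956\right) + d{\left(142 \right)} = \left(19148 - 70956\right) + \left(6786 - 156 \cdot 142^{2} - 12354 + 2 \cdot 142^{3}\right) = \left(19148 - 70956\right) + \left(6786 - 3145584 - 12354 + 2 \cdot 2863288\right) = -51808 + \left(6786 - 3145584 - 12354 + 5726576\right) = -51808 + 2575424 = 2523616$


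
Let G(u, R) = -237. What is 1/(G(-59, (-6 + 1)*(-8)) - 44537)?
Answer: -1/44774 ≈ -2.2334e-5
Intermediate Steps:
1/(G(-59, (-6 + 1)*(-8)) - 44537) = 1/(-237 - 44537) = 1/(-44774) = -1/44774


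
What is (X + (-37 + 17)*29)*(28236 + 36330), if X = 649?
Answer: 4455054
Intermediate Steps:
(X + (-37 + 17)*29)*(28236 + 36330) = (649 + (-37 + 17)*29)*(28236 + 36330) = (649 - 20*29)*64566 = (649 - 580)*64566 = 69*64566 = 4455054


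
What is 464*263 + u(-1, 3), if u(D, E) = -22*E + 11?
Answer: 121977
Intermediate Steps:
u(D, E) = 11 - 22*E
464*263 + u(-1, 3) = 464*263 + (11 - 22*3) = 122032 + (11 - 66) = 122032 - 55 = 121977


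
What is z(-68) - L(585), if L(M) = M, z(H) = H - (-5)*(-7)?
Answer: -688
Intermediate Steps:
z(H) = -35 + H (z(H) = H - 1*35 = H - 35 = -35 + H)
z(-68) - L(585) = (-35 - 68) - 1*585 = -103 - 585 = -688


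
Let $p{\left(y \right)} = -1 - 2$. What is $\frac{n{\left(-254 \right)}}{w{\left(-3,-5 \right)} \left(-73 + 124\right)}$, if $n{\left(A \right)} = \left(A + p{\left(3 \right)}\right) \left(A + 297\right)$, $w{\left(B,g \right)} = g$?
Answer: $\frac{11051}{255} \approx 43.337$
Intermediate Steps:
$p{\left(y \right)} = -3$
$n{\left(A \right)} = \left(-3 + A\right) \left(297 + A\right)$ ($n{\left(A \right)} = \left(A - 3\right) \left(A + 297\right) = \left(-3 + A\right) \left(297 + A\right)$)
$\frac{n{\left(-254 \right)}}{w{\left(-3,-5 \right)} \left(-73 + 124\right)} = \frac{-891 + \left(-254\right)^{2} + 294 \left(-254\right)}{\left(-5\right) \left(-73 + 124\right)} = \frac{-891 + 64516 - 74676}{\left(-5\right) 51} = - \frac{11051}{-255} = \left(-11051\right) \left(- \frac{1}{255}\right) = \frac{11051}{255}$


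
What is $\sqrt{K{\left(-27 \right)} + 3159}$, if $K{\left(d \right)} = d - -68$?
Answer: $40 \sqrt{2} \approx 56.569$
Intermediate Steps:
$K{\left(d \right)} = 68 + d$ ($K{\left(d \right)} = d + 68 = 68 + d$)
$\sqrt{K{\left(-27 \right)} + 3159} = \sqrt{\left(68 - 27\right) + 3159} = \sqrt{41 + 3159} = \sqrt{3200} = 40 \sqrt{2}$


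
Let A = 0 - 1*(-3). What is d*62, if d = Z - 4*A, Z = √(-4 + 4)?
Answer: -744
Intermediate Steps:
Z = 0 (Z = √0 = 0)
A = 3 (A = 0 + 3 = 3)
d = -12 (d = 0 - 4*3 = 0 - 12 = -12)
d*62 = -12*62 = -744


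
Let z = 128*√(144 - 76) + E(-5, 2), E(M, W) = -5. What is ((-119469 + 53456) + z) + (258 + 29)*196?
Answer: -9766 + 256*√17 ≈ -8710.5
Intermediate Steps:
z = -5 + 256*√17 (z = 128*√(144 - 76) - 5 = 128*√68 - 5 = 128*(2*√17) - 5 = 256*√17 - 5 = -5 + 256*√17 ≈ 1050.5)
((-119469 + 53456) + z) + (258 + 29)*196 = ((-119469 + 53456) + (-5 + 256*√17)) + (258 + 29)*196 = (-66013 + (-5 + 256*√17)) + 287*196 = (-66018 + 256*√17) + 56252 = -9766 + 256*√17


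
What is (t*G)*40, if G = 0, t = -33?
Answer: 0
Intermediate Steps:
(t*G)*40 = -33*0*40 = 0*40 = 0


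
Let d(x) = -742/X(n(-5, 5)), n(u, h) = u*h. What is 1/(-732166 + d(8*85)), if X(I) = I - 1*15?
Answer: -20/14642949 ≈ -1.3658e-6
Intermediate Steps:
n(u, h) = h*u
X(I) = -15 + I (X(I) = I - 15 = -15 + I)
d(x) = 371/20 (d(x) = -742/(-15 + 5*(-5)) = -742/(-15 - 25) = -742/(-40) = -742*(-1/40) = 371/20)
1/(-732166 + d(8*85)) = 1/(-732166 + 371/20) = 1/(-14642949/20) = -20/14642949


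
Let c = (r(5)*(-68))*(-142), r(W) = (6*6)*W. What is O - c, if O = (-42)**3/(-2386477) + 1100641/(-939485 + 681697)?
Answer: -62898726170856029/36188537228 ≈ -1.7381e+6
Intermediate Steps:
r(W) = 36*W
O = -153385613789/36188537228 (O = -74088*(-1/2386477) + 1100641/(-257788) = 74088/2386477 + 1100641*(-1/257788) = 74088/2386477 - 1100641/257788 = -153385613789/36188537228 ≈ -4.2385)
c = 1738080 (c = ((36*5)*(-68))*(-142) = (180*(-68))*(-142) = -12240*(-142) = 1738080)
O - c = -153385613789/36188537228 - 1*1738080 = -153385613789/36188537228 - 1738080 = -62898726170856029/36188537228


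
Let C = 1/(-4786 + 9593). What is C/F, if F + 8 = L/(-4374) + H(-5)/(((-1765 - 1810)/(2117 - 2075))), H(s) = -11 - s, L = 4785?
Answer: -473850/20553643433 ≈ -2.3054e-5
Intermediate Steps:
F = -47033509/5212350 (F = -8 + (4785/(-4374) + (-11 - 1*(-5))/(((-1765 - 1810)/(2117 - 2075)))) = -8 + (4785*(-1/4374) + (-11 + 5)/((-3575/42))) = -8 + (-1595/1458 - 6/((-3575*1/42))) = -8 + (-1595/1458 - 6/(-3575/42)) = -8 + (-1595/1458 - 6*(-42/3575)) = -8 + (-1595/1458 + 252/3575) = -8 - 5334709/5212350 = -47033509/5212350 ≈ -9.0235)
C = 1/4807 ≈ 0.00020803
C/F = 1/(4807*(-47033509/5212350)) = (1/4807)*(-5212350/47033509) = -473850/20553643433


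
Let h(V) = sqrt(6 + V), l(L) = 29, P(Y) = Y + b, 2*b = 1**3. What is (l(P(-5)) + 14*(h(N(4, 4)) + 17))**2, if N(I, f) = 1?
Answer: 72661 + 7476*sqrt(7) ≈ 92441.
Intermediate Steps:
b = 1/2 (b = (1/2)*1**3 = (1/2)*1 = 1/2 ≈ 0.50000)
P(Y) = 1/2 + Y (P(Y) = Y + 1/2 = 1/2 + Y)
(l(P(-5)) + 14*(h(N(4, 4)) + 17))**2 = (29 + 14*(sqrt(6 + 1) + 17))**2 = (29 + 14*(sqrt(7) + 17))**2 = (29 + 14*(17 + sqrt(7)))**2 = (29 + (238 + 14*sqrt(7)))**2 = (267 + 14*sqrt(7))**2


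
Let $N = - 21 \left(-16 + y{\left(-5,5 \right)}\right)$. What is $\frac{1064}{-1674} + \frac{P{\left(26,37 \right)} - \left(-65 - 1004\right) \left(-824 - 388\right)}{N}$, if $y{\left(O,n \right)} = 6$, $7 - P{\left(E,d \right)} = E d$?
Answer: $- \frac{361783897}{58590} \approx -6174.8$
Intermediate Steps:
$P{\left(E,d \right)} = 7 - E d$
$N = 210$ ($N = - 21 \left(-16 + 6\right) = \left(-21\right) \left(-10\right) = 210$)
$\frac{1064}{-1674} + \frac{P{\left(26,37 \right)} - \left(-65 - 1004\right) \left(-824 - 388\right)}{N} = \frac{1064}{-1674} + \frac{\left(7 - 26 \cdot 37\right) - \left(-65 - 1004\right) \left(-824 - 388\right)}{210} = 1064 \left(- \frac{1}{1674}\right) + \left(\left(7 - 962\right) - \left(-1069\right) \left(-1212\right)\right) \frac{1}{210} = - \frac{532}{837} + \left(-955 - 1295628\right) \frac{1}{210} = - \frac{532}{837} - \frac{1296583}{210} = - \frac{361783897}{58590}$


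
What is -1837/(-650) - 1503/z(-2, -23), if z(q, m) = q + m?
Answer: 8183/130 ≈ 62.946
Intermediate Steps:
z(q, m) = m + q
-1837/(-650) - 1503/z(-2, -23) = -1837/(-650) - 1503/(-23 - 2) = -1837*(-1/650) - 1503/(-25) = 1837/650 - 1503*(-1/25) = 1837/650 + 1503/25 = 8183/130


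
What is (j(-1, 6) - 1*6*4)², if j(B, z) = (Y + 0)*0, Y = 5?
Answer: 576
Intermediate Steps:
j(B, z) = 0 (j(B, z) = (5 + 0)*0 = 5*0 = 0)
(j(-1, 6) - 1*6*4)² = (0 - 1*6*4)² = (0 - 6*4)² = (0 - 24)² = (-24)² = 576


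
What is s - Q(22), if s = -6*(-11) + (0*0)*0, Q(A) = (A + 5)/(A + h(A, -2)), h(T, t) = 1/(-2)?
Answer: 2784/43 ≈ 64.744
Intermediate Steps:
h(T, t) = -1/2
Q(A) = (5 + A)/(-1/2 + A) (Q(A) = (A + 5)/(A - 1/2) = (5 + A)/(-1/2 + A))
s = 66 (s = 66 + 0*0 = 66 + 0 = 66)
s - Q(22) = 66 - 2*(5 + 22)/(-1 + 2*22) = 66 - 2*27/(-1 + 44) = 66 - 2*27/43 = 66 - 1*54/43 = 66 - 54/43 = 2784/43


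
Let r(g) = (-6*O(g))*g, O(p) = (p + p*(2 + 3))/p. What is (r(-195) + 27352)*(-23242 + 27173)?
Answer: 135116332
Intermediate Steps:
O(p) = 6 (O(p) = (p + p*5)/p = (p + 5*p)/p = (6*p)/p = 6)
r(g) = -36*g (r(g) = (-6*6)*g = -36*g)
(r(-195) + 27352)*(-23242 + 27173) = (-36*(-195) + 27352)*(-23242 + 27173) = (7020 + 27352)*3931 = 34372*3931 = 135116332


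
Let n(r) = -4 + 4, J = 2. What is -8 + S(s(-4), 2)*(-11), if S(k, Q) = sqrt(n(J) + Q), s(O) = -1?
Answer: -8 - 11*sqrt(2) ≈ -23.556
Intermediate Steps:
n(r) = 0
S(k, Q) = sqrt(Q) (S(k, Q) = sqrt(0 + Q) = sqrt(Q))
-8 + S(s(-4), 2)*(-11) = -8 + sqrt(2)*(-11) = -8 - 11*sqrt(2)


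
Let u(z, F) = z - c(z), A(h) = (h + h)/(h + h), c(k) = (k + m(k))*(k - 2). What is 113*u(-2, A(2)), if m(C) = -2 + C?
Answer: -2938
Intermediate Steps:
c(k) = (-2 + k)*(-2 + 2*k) (c(k) = (k + (-2 + k))*(k - 2) = (-2 + 2*k)*(-2 + k) = (-2 + k)*(-2 + 2*k))
A(h) = 1 (A(h) = (2*h)/((2*h)) = (2*h)*(1/(2*h)) = 1)
u(z, F) = -4 - 2*z² + 7*z (u(z, F) = z - (4 - 6*z + 2*z²) = z + (-4 - 2*z² + 6*z) = -4 - 2*z² + 7*z)
113*u(-2, A(2)) = 113*(-4 - 2*(-2)² + 7*(-2)) = 113*(-4 - 2*4 - 14) = 113*(-4 - 8 - 14) = 113*(-26) = -2938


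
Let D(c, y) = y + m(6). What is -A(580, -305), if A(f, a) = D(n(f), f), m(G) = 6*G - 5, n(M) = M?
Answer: -611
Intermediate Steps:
m(G) = -5 + 6*G
D(c, y) = 31 + y (D(c, y) = y + (-5 + 6*6) = y + (-5 + 36) = y + 31 = 31 + y)
A(f, a) = 31 + f
-A(580, -305) = -(31 + 580) = -1*611 = -611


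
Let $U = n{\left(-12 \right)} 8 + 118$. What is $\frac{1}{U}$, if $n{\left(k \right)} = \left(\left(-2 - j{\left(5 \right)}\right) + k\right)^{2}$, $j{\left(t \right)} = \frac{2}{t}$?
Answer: $\frac{25}{44422} \approx 0.00056278$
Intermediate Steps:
$n{\left(k \right)} = \left(- \frac{12}{5} + k\right)^{2}$ ($n{\left(k \right)} = \left(\left(-2 - \frac{2}{5}\right) + k\right)^{2} = \left(- \frac{12}{5} + k\right)^{2}$)
$U = \frac{44422}{25}$ ($U = \frac{\left(12 - -60\right)^{2}}{25} \cdot 8 + 118 = \frac{\left(12 + 60\right)^{2}}{25} \cdot 8 + 118 = \frac{72^{2}}{25} \cdot 8 + 118 = \frac{1}{25} \cdot 5184 \cdot 8 + 118 = \frac{5184}{25} \cdot 8 + 118 = \frac{41472}{25} + 118 = \frac{44422}{25} \approx 1776.9$)
$\frac{1}{U} = \frac{1}{\frac{44422}{25}} = \frac{25}{44422}$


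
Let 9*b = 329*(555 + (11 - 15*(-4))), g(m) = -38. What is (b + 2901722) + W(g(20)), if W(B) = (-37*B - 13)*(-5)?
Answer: 26258767/9 ≈ 2.9176e+6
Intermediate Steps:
b = 205954/9 (b = (329*(555 + (11 - 15*(-4))))/9 = (329*(555 + (11 + 60)))/9 = (329*(555 + 71))/9 = (329*626)/9 = (1/9)*205954 = 205954/9 ≈ 22884.)
W(B) = 65 + 185*B (W(B) = (-13 - 37*B)*(-5) = 65 + 185*B)
(b + 2901722) + W(g(20)) = (205954/9 + 2901722) + (65 + 185*(-38)) = 26321452/9 + (65 - 7030) = 26321452/9 - 6965 = 26258767/9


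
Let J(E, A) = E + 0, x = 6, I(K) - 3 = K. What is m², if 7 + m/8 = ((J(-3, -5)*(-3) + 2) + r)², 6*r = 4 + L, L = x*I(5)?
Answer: 747694336/81 ≈ 9.2308e+6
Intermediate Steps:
I(K) = 3 + K
L = 48 (L = 6*(3 + 5) = 6*8 = 48)
J(E, A) = E
r = 26/3 (r = (4 + 48)/6 = (⅙)*52 = 26/3 ≈ 8.6667)
m = 27344/9 (m = -56 + 8*((-3*(-3) + 2) + 26/3)² = -56 + 8*((9 + 2) + 26/3)² = -56 + 8*(11 + 26/3)² = -56 + 8*(59/3)² = -56 + 8*(3481/9) = -56 + 27848/9 = 27344/9 ≈ 3038.2)
m² = (27344/9)² = 747694336/81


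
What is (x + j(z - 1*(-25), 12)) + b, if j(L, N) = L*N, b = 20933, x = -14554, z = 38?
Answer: 7135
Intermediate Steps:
(x + j(z - 1*(-25), 12)) + b = (-14554 + (38 - 1*(-25))*12) + 20933 = (-14554 + (38 + 25)*12) + 20933 = (-14554 + 63*12) + 20933 = (-14554 + 756) + 20933 = -13798 + 20933 = 7135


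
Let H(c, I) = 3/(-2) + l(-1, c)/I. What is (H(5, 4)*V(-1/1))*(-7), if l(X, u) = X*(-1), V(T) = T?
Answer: -35/4 ≈ -8.7500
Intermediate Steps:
l(X, u) = -X
H(c, I) = -3/2 + 1/I (H(c, I) = 3/(-2) + (-1*(-1))/I = 3*(-½) + 1/I = -3/2 + 1/I)
(H(5, 4)*V(-1/1))*(-7) = ((-3/2 + 1/4)*(-1/1))*(-7) = ((-3/2 + ¼)*(-1*1))*(-7) = -5/4*(-1)*(-7) = (5/4)*(-7) = -35/4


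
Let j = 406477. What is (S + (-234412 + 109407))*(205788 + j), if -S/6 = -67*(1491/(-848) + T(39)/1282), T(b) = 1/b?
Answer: -271946048594963575/3533192 ≈ -7.6969e+10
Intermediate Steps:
S = -2497296695/3533192 (S = -(-402)*(1491/(-848) + 1/(39*1282)) = -(-402)*(1491*(-1/848) + (1/39)*(1/1282)) = -(-402)*(-1491/848 + 1/49998) = -(-402)*(-37273085)/21199152 = -6*2497296695/21199152 = -2497296695/3533192 ≈ -706.81)
(S + (-234412 + 109407))*(205788 + j) = (-2497296695/3533192 + (-234412 + 109407))*(205788 + 406477) = (-2497296695/3533192 - 125005)*612265 = -444163962655/3533192*612265 = -271946048594963575/3533192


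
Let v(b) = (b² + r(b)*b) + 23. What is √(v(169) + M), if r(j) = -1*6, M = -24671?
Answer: √2899 ≈ 53.842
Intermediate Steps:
r(j) = -6
v(b) = 23 + b² - 6*b (v(b) = (b² - 6*b) + 23 = 23 + b² - 6*b)
√(v(169) + M) = √((23 + 169² - 6*169) - 24671) = √((23 + 28561 - 1014) - 24671) = √(27570 - 24671) = √2899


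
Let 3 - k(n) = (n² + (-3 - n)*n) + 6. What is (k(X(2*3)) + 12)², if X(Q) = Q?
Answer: 729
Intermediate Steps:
k(n) = -3 - n² - n*(-3 - n) (k(n) = 3 - ((n² + (-3 - n)*n) + 6) = 3 - ((n² + n*(-3 - n)) + 6) = 3 - (6 + n² + n*(-3 - n)) = 3 + (-6 - n² - n*(-3 - n)) = -3 - n² - n*(-3 - n))
(k(X(2*3)) + 12)² = ((-3 + 3*(2*3)) + 12)² = ((-3 + 3*6) + 12)² = ((-3 + 18) + 12)² = (15 + 12)² = 27² = 729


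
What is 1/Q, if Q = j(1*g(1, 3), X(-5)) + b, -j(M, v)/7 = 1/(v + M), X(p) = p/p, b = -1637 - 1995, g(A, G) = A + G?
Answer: -5/18167 ≈ -0.00027522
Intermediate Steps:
b = -3632
X(p) = 1
j(M, v) = -7/(M + v) (j(M, v) = -7/(v + M) = -7/(M + v))
Q = -18167/5 (Q = -7/(1*(1 + 3) + 1) - 3632 = -7/(1*4 + 1) - 3632 = -7/(4 + 1) - 3632 = -7/5 - 3632 = -18167/5 ≈ -3633.4)
1/Q = 1/(-18167/5) = -5/18167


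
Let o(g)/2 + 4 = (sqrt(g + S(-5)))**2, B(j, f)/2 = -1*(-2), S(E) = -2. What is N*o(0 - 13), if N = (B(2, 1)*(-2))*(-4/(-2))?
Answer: 608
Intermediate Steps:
B(j, f) = 4 (B(j, f) = 2*(-1*(-2)) = 2*2 = 4)
N = -16 (N = (4*(-2))*(-4/(-2)) = -(-32)*(-1)/2 = -8*2 = -16)
o(g) = -12 + 2*g (o(g) = -8 + 2*(sqrt(g - 2))**2 = -8 + 2*(sqrt(-2 + g))**2 = -8 + 2*(-2 + g) = -8 + (-4 + 2*g) = -12 + 2*g)
N*o(0 - 13) = -16*(-12 + 2*(0 - 13)) = -16*(-12 + 2*(-13)) = -16*(-12 - 26) = -16*(-38) = 608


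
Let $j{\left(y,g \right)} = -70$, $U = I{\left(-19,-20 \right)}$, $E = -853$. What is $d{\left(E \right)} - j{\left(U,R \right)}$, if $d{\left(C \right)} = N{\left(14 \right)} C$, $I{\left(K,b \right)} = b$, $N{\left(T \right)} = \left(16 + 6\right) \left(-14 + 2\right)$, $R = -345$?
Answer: $225262$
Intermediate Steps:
$N{\left(T \right)} = -264$ ($N{\left(T \right)} = 22 \left(-12\right) = -264$)
$U = -20$
$d{\left(C \right)} = - 264 C$
$d{\left(E \right)} - j{\left(U,R \right)} = \left(-264\right) \left(-853\right) - -70 = 225192 + 70 = 225262$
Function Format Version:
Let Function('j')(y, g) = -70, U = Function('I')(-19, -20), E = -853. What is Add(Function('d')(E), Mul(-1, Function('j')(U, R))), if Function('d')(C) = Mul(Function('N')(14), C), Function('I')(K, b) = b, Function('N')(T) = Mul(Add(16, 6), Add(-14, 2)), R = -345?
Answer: 225262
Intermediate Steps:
Function('N')(T) = -264 (Function('N')(T) = Mul(22, -12) = -264)
U = -20
Function('d')(C) = Mul(-264, C)
Add(Function('d')(E), Mul(-1, Function('j')(U, R))) = Add(Mul(-264, -853), Mul(-1, -70)) = Add(225192, 70) = 225262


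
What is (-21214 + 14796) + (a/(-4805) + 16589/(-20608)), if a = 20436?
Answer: -636020457153/99021440 ≈ -6423.1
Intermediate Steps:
(-21214 + 14796) + (a/(-4805) + 16589/(-20608)) = (-21214 + 14796) + (20436/(-4805) + 16589/(-20608)) = -6418 + (20436*(-1/4805) + 16589*(-1/20608)) = -6418 + (-20436/4805 - 16589/20608) = -6418 - 500855233/99021440 = -636020457153/99021440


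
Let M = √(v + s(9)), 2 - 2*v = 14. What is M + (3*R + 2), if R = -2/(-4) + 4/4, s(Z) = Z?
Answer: 13/2 + √3 ≈ 8.2321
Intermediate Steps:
v = -6 (v = 1 - ½*14 = 1 - 7 = -6)
M = √3 (M = √(-6 + 9) = √3 ≈ 1.7320)
R = 3/2 (R = -2*(-¼) + 4*(¼) = ½ + 1 = 3/2 ≈ 1.5000)
M + (3*R + 2) = √3 + (3*(3/2) + 2) = √3 + (9/2 + 2) = √3 + 13/2 = 13/2 + √3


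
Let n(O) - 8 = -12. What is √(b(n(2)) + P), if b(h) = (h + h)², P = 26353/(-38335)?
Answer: √93042380145/38335 ≈ 7.9569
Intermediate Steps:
n(O) = -4 (n(O) = 8 - 12 = -4)
P = -26353/38335 (P = 26353*(-1/38335) = -26353/38335 ≈ -0.68744)
b(h) = 4*h² (b(h) = (2*h)² = 4*h²)
√(b(n(2)) + P) = √(4*(-4)² - 26353/38335) = √(4*16 - 26353/38335) = √(64 - 26353/38335) = √(2427087/38335) = √93042380145/38335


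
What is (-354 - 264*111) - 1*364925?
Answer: -394583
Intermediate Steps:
(-354 - 264*111) - 1*364925 = (-354 - 29304) - 364925 = -29658 - 364925 = -394583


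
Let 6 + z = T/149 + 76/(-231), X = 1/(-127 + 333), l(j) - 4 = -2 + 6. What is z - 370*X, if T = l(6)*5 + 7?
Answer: -27686558/3545157 ≈ -7.8097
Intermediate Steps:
l(j) = 8 (l(j) = 4 + (-2 + 6) = 4 + 4 = 8)
T = 47 (T = 8*5 + 7 = 40 + 7 = 47)
X = 1/206 ≈ 0.0048544
z = -206981/34419 (z = -6 + (47/149 + 76/(-231)) = -6 + (47*(1/149) + 76*(-1/231)) = -6 + (47/149 - 76/231) = -6 - 467/34419 = -206981/34419 ≈ -6.0136)
z - 370*X = -206981/34419 - 370*1/206 = -206981/34419 - 185/103 = -27686558/3545157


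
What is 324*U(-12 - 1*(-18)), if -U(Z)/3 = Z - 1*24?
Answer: 17496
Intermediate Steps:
U(Z) = 72 - 3*Z (U(Z) = -3*(Z - 1*24) = -3*(Z - 24) = -3*(-24 + Z) = 72 - 3*Z)
324*U(-12 - 1*(-18)) = 324*(72 - 3*(-12 - 1*(-18))) = 324*(72 - 3*(-12 + 18)) = 324*(72 - 3*6) = 324*(72 - 18) = 324*54 = 17496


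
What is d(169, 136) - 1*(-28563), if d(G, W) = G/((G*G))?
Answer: 4827148/169 ≈ 28563.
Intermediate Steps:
d(G, W) = 1/G (d(G, W) = G/(G**2) = G/G**2 = 1/G)
d(169, 136) - 1*(-28563) = 1/169 - 1*(-28563) = 1/169 + 28563 = 4827148/169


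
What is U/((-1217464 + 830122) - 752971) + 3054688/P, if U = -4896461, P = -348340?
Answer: -444416803151/99304157605 ≈ -4.4753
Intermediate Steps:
U/((-1217464 + 830122) - 752971) + 3054688/P = -4896461/((-1217464 + 830122) - 752971) + 3054688/(-348340) = -4896461/(-387342 - 752971) + 3054688*(-1/348340) = -4896461/(-1140313) - 763672/87085 = -4896461*(-1/1140313) - 763672/87085 = 4896461/1140313 - 763672/87085 = -444416803151/99304157605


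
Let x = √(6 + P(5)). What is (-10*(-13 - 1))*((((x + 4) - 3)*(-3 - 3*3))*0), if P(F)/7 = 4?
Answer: 0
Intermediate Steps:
P(F) = 28 (P(F) = 7*4 = 28)
x = √34 (x = √(6 + 28) = √34 ≈ 5.8309)
(-10*(-13 - 1))*((((x + 4) - 3)*(-3 - 3*3))*0) = (-10*(-13 - 1))*((((√34 + 4) - 3)*(-3 - 3*3))*0) = (-10*(-14))*((((4 + √34) - 3)*(-3 - 9))*0) = 140*(((1 + √34)*(-12))*0) = 140*((-12 - 12*√34)*0) = 140*0 = 0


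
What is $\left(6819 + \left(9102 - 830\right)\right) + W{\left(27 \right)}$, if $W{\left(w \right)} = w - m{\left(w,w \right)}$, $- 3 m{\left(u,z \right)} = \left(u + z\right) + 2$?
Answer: $\frac{45410}{3} \approx 15137.0$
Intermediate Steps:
$m{\left(u,z \right)} = - \frac{2}{3} - \frac{u}{3} - \frac{z}{3}$ ($m{\left(u,z \right)} = - \frac{\left(u + z\right) + 2}{3} = - \frac{2 + u + z}{3} = - \frac{2}{3} - \frac{u}{3} - \frac{z}{3}$)
$W{\left(w \right)} = \frac{2}{3} + \frac{5 w}{3}$ ($W{\left(w \right)} = w - \left(- \frac{2}{3} - \frac{w}{3} - \frac{w}{3}\right) = w - \left(- \frac{2}{3} - \frac{2 w}{3}\right) = w + \left(\frac{2}{3} + \frac{2 w}{3}\right) = \frac{2}{3} + \frac{5 w}{3}$)
$\left(6819 + \left(9102 - 830\right)\right) + W{\left(27 \right)} = \left(6819 + \left(9102 - 830\right)\right) + \left(\frac{2}{3} + \frac{5}{3} \cdot 27\right) = \left(6819 + \left(9102 - 830\right)\right) + \left(\frac{2}{3} + 45\right) = \left(6819 + 8272\right) + \frac{137}{3} = 15091 + \frac{137}{3} = \frac{45410}{3}$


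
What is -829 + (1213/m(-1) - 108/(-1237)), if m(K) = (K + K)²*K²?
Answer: -2600979/4948 ≈ -525.66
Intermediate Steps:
m(K) = 4*K⁴ (m(K) = (2*K)²*K² = (4*K²)*K² = 4*K⁴)
-829 + (1213/m(-1) - 108/(-1237)) = -829 + (1213/((4*(-1)⁴)) - 108/(-1237)) = -829 + (1213/((4*1)) - 108*(-1/1237)) = -829 + (1213/4 + 108/1237) = -829 + 1500913/4948 = -2600979/4948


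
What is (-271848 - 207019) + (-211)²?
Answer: -434346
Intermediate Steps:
(-271848 - 207019) + (-211)² = -478867 + 44521 = -434346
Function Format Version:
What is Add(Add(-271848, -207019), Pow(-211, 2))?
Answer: -434346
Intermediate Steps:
Add(Add(-271848, -207019), Pow(-211, 2)) = Add(-478867, 44521) = -434346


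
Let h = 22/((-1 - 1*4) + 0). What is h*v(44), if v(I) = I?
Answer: -968/5 ≈ -193.60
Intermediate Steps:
h = -22/5 (h = 22/((-1 - 4) + 0) = 22/(-5 + 0) = 22/(-5) = 22*(-⅕) = -22/5 ≈ -4.4000)
h*v(44) = -22/5*44 = -968/5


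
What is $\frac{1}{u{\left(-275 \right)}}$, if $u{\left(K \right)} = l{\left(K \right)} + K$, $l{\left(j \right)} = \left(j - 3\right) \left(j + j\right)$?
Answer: $\frac{1}{152625} \approx 6.552 \cdot 10^{-6}$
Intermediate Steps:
$l{\left(j \right)} = 2 j \left(-3 + j\right)$ ($l{\left(j \right)} = \left(-3 + j\right) 2 j = 2 j \left(-3 + j\right)$)
$u{\left(K \right)} = K + 2 K \left(-3 + K\right)$ ($u{\left(K \right)} = 2 K \left(-3 + K\right) + K = K + 2 K \left(-3 + K\right)$)
$\frac{1}{u{\left(-275 \right)}} = \frac{1}{\left(-275\right) \left(-5 + 2 \left(-275\right)\right)} = \frac{1}{\left(-275\right) \left(-5 - 550\right)} = \frac{1}{\left(-275\right) \left(-555\right)} = \frac{1}{152625}$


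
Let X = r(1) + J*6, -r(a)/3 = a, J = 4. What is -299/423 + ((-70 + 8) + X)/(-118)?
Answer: -17939/49914 ≈ -0.35940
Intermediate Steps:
r(a) = -3*a
X = 21 (X = -3*1 + 4*6 = -3 + 24 = 21)
-299/423 + ((-70 + 8) + X)/(-118) = -299/423 + ((-70 + 8) + 21)/(-118) = -299*1/423 + (-62 + 21)*(-1/118) = -299/423 - 41*(-1/118) = -299/423 + 41/118 = -17939/49914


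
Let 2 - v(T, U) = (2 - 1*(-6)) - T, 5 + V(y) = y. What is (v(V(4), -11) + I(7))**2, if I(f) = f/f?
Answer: 36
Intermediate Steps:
V(y) = -5 + y
I(f) = 1
v(T, U) = -6 + T (v(T, U) = 2 - ((2 - 1*(-6)) - T) = 2 - ((2 + 6) - T) = 2 - (8 - T) = 2 + (-8 + T) = -6 + T)
(v(V(4), -11) + I(7))**2 = ((-6 + (-5 + 4)) + 1)**2 = ((-6 - 1) + 1)**2 = (-7 + 1)**2 = (-6)**2 = 36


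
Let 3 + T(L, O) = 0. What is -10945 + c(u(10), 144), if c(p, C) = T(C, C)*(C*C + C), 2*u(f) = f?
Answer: -73585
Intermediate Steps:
T(L, O) = -3 (T(L, O) = -3 + 0 = -3)
u(f) = f/2
c(p, C) = -3*C - 3*C**2 (c(p, C) = -3*(C*C + C) = -3*(C**2 + C) = -3*(C + C**2) = -3*C - 3*C**2)
-10945 + c(u(10), 144) = -10945 - 3*144*(1 + 144) = -10945 - 3*144*145 = -10945 - 62640 = -73585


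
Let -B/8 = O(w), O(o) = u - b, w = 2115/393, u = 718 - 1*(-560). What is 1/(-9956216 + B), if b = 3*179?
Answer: -1/9962144 ≈ -1.0038e-7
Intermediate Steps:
u = 1278 (u = 718 + 560 = 1278)
b = 537
w = 705/131 (w = 2115*(1/393) = 705/131 ≈ 5.3817)
O(o) = 741 (O(o) = 1278 - 1*537 = 1278 - 537 = 741)
B = -5928 (B = -8*741 = -5928)
1/(-9956216 + B) = 1/(-9956216 - 5928) = 1/(-9962144) = -1/9962144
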